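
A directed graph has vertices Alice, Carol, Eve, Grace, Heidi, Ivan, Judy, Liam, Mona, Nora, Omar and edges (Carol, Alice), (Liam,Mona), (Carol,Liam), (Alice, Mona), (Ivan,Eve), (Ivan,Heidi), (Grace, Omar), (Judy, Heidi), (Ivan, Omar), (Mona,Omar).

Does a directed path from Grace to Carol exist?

Explore from Grace.
Distance 1: reach Omar.
The search from Grace is exhausted; no directed path reaches Carol.

No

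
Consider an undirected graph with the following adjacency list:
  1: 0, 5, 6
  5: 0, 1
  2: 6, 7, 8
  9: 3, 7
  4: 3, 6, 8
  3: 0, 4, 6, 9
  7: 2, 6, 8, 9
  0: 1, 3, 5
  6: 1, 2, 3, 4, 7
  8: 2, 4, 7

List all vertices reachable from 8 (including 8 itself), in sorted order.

Start at 8.
Its neighbours: 2, 4, 7.
Then their neighbours: 3, 6, 9.
Then next layer: 0, 1.
Then next layer: 5.
Every vertex is now reached.

0, 1, 2, 3, 4, 5, 6, 7, 8, 9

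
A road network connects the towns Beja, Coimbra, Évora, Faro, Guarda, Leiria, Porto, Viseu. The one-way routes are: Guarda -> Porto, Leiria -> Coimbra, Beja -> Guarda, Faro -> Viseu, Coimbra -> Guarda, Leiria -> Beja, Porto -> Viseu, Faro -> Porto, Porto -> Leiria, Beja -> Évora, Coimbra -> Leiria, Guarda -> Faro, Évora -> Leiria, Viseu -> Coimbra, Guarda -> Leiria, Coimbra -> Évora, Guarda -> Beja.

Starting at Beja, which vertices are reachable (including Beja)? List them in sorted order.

Start at Beja.
Its neighbours: Évora, Guarda.
Then their neighbours: Faro, Leiria, Porto.
Then next layer: Coimbra, Viseu.
Every vertex is now reached.

Beja, Coimbra, Évora, Faro, Guarda, Leiria, Porto, Viseu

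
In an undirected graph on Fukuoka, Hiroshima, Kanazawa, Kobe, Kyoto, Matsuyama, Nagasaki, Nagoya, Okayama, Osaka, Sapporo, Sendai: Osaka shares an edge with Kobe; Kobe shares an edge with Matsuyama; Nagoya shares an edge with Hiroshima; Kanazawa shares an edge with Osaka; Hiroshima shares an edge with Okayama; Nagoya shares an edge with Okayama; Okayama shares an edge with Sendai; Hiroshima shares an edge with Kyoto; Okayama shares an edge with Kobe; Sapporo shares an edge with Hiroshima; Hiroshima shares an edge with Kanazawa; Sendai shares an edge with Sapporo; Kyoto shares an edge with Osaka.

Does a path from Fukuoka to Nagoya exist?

No

Fukuoka has no edges, so nothing is reachable from it.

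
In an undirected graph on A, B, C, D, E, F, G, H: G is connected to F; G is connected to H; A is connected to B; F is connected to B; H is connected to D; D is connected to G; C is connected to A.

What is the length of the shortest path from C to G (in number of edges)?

4

Distance 0: C.
Distance 1: A.
Distance 2: B.
Distance 3: F.
Distance 4: G — contains G.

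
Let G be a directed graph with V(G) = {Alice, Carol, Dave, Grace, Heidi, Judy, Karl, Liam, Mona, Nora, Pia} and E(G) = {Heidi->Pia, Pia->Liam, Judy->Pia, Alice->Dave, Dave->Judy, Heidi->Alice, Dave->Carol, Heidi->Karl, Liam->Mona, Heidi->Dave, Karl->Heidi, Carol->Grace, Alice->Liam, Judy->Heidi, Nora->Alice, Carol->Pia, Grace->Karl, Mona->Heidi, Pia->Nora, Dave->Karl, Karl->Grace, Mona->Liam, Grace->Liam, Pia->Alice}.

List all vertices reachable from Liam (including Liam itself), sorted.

Alice, Carol, Dave, Grace, Heidi, Judy, Karl, Liam, Mona, Nora, Pia

Start at Liam.
Its neighbours: Mona.
Then their neighbours: Heidi.
Then next layer: Alice, Dave, Karl, Pia.
Then next layer: Carol, Grace, Judy, Nora.
Every vertex is now reached.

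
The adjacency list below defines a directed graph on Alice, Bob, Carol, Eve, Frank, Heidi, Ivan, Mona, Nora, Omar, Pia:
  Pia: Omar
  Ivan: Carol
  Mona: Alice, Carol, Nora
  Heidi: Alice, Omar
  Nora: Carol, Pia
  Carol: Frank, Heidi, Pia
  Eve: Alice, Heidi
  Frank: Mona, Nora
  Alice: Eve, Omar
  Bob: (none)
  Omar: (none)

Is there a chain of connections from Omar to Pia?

No

Omar has no outgoing edges, so nothing is reachable from it.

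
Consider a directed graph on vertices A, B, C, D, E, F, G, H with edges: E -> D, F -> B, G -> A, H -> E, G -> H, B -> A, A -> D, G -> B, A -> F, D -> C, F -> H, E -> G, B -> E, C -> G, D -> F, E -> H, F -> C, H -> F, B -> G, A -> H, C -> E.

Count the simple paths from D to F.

D→C→E→G→A→F
D→C→E→G→A→H→F
D→C→E→G→B→A→F
D→C→E→G→B→A→H→F
D→C→E→G→H→F
D→C→E→H→F
D→C→G→A→F
D→C→G→A→H→F
D→C→G→B→A→F
D→C→G→B→A→H→F
D→C→G→B→E→H→F
D→C→G→H→F
D→F

13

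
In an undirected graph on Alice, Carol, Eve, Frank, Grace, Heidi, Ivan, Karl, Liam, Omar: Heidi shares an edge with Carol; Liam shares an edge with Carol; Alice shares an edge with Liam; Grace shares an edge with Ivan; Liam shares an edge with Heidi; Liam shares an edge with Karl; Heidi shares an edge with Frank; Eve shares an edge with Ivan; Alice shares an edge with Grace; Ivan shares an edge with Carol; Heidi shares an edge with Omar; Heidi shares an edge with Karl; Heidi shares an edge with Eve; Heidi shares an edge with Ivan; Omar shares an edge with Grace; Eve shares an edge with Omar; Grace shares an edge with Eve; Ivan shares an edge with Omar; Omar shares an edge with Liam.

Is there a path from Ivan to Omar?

Yes

Explore from Ivan.
Distance 1: reach Carol, Eve, Grace, Heidi, Omar.
Found Omar.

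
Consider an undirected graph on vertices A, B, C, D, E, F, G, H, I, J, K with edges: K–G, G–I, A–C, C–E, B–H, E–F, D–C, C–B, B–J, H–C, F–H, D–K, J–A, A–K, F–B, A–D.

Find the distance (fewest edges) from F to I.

6

Distance 0: F.
Distance 1: B, E, H.
Distance 2: C, J.
Distance 3: A, D.
Distance 4: K.
Distance 5: G.
Distance 6: I — contains I.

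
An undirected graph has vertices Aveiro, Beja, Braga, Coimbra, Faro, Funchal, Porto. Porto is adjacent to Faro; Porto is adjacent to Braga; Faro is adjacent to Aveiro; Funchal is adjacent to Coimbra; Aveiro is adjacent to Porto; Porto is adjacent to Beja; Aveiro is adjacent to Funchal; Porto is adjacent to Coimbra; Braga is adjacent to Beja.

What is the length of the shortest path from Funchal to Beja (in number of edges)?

3

Distance 0: Funchal.
Distance 1: Aveiro, Coimbra.
Distance 2: Faro, Porto.
Distance 3: Beja, Braga — contains Beja.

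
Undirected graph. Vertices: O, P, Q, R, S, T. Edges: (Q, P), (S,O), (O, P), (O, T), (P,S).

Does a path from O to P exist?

Yes

Explore from O.
Distance 1: reach P, S, T.
Found P.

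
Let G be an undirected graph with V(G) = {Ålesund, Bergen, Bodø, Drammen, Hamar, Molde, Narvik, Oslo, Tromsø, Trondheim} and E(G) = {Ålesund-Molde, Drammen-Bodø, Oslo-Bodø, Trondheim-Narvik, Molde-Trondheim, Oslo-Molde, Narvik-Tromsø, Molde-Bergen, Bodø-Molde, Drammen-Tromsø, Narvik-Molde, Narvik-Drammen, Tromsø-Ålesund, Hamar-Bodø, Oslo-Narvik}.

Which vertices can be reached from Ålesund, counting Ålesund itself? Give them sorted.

Ålesund, Bergen, Bodø, Drammen, Hamar, Molde, Narvik, Oslo, Tromsø, Trondheim

Start at Ålesund.
Its neighbours: Molde, Tromsø.
Then their neighbours: Bergen, Bodø, Drammen, Narvik, Oslo, Trondheim.
Then next layer: Hamar.
Every vertex is now reached.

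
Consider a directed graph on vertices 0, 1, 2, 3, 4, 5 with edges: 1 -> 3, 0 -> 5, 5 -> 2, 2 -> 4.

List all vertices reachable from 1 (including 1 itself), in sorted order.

Start at 1.
Its neighbours: 3.
Nothing further is reachable.

1, 3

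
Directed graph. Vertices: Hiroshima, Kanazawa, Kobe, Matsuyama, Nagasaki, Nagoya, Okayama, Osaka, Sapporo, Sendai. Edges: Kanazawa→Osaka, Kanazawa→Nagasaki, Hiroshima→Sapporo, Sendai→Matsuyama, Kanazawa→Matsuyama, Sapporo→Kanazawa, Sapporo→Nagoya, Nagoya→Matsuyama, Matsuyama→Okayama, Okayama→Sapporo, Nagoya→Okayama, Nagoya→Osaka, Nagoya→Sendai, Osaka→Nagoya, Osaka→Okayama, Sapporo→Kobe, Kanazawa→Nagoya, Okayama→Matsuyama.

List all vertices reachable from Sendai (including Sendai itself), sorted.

Start at Sendai.
Its neighbours: Matsuyama.
Then their neighbours: Okayama.
Then next layer: Sapporo.
Then next layer: Kanazawa, Kobe, Nagoya.
Then next layer: Nagasaki, Osaka.
Nothing further is reachable.

Kanazawa, Kobe, Matsuyama, Nagasaki, Nagoya, Okayama, Osaka, Sapporo, Sendai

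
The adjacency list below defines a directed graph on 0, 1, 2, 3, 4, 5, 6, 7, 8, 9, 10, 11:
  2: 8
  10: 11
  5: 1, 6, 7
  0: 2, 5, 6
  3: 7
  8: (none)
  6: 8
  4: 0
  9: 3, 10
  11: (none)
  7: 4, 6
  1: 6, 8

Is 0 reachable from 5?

Yes

Explore from 5.
Distance 1: reach 1, 6, 7.
Distance 2: reach 4, 8.
Distance 3: reach 0.
Found 0.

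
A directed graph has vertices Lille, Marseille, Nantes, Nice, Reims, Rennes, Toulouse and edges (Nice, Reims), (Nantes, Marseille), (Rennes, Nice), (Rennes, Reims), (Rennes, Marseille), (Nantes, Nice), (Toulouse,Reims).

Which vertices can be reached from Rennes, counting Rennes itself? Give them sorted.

Start at Rennes.
Its neighbours: Marseille, Nice, Reims.
Nothing further is reachable.

Marseille, Nice, Reims, Rennes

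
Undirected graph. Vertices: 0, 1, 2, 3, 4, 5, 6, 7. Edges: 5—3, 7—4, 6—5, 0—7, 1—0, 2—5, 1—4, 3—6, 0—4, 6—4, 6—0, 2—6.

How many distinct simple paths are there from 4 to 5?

4–0–6–2–5
4–0–6–3–5
4–0–6–5
4–1–0–6–2–5
4–1–0–6–3–5
4–1–0–6–5
4–6–2–5
4–6–3–5
4–6–5
4–7–0–6–2–5
4–7–0–6–3–5
4–7–0–6–5

12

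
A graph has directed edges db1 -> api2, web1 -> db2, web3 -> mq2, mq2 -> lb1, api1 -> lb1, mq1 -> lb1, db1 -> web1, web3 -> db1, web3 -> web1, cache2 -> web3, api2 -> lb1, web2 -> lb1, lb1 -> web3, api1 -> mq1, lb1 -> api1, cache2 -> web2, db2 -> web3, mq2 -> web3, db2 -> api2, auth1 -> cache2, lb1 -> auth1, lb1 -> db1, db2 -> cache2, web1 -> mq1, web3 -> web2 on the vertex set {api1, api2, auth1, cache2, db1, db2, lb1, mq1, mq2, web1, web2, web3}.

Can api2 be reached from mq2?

Explore from mq2.
Distance 1: reach lb1, web3.
Distance 2: reach api1, auth1, db1, web1, web2.
Distance 3: reach api2, cache2, db2, mq1.
Found api2.

Yes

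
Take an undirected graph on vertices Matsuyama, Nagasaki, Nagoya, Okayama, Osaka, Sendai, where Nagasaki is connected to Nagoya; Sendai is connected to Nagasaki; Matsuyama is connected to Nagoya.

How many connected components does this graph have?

3

From Matsuyama: component {Matsuyama, Nagasaki, Nagoya, Sendai}.
From Okayama: component {Okayama}.
From Osaka: component {Osaka}.
That's 3 components.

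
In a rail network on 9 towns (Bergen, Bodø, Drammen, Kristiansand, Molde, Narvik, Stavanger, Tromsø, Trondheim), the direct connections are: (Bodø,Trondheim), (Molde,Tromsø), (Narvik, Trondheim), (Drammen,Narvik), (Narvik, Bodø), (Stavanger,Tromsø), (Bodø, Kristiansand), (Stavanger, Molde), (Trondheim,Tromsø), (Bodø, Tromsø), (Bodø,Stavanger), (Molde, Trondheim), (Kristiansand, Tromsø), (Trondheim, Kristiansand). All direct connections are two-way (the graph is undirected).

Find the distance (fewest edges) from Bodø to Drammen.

Distance 0: Bodø.
Distance 1: Kristiansand, Narvik, Stavanger, Tromsø, Trondheim.
Distance 2: Drammen, Molde — contains Drammen.

2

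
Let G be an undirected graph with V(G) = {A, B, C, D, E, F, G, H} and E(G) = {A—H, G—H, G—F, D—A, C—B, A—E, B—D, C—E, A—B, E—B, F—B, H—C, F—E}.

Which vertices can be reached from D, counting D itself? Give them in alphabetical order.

Start at D.
Its neighbours: A, B.
Then their neighbours: C, E, F, H.
Then next layer: G.
Every vertex is now reached.

A, B, C, D, E, F, G, H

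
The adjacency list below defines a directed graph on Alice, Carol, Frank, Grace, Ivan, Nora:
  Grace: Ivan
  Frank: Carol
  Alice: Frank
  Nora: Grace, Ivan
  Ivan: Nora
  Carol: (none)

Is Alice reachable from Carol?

Carol has no outgoing edges, so nothing is reachable from it.

No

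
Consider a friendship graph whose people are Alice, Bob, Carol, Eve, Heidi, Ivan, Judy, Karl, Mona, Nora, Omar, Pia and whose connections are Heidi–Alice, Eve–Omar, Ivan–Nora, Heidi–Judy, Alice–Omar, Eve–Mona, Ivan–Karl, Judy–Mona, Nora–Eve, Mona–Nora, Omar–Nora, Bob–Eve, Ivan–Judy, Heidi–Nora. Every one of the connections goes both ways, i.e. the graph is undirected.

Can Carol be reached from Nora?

Explore from Nora.
Distance 1: reach Eve, Heidi, Ivan, Mona, Omar.
Distance 2: reach Alice, Bob, Judy, Karl.
The search is exhausted without reaching Carol; it lies in a different component.

No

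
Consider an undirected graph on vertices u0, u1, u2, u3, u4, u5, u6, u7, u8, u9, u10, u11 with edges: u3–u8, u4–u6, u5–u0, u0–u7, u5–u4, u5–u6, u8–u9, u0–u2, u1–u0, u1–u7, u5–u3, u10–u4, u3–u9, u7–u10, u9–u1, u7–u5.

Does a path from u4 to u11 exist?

No

Explore from u4.
Distance 1: reach u5, u6, u10.
Distance 2: reach u0, u3, u7.
Distance 3: reach u1, u2, u8, u9.
The search is exhausted without reaching u11; it lies in a different component.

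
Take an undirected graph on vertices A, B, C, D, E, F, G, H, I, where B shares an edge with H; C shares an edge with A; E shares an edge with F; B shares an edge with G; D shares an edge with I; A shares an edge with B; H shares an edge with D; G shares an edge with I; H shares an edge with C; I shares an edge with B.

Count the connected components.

2

From A: component {A, B, C, D, G, H, I}.
From E: component {E, F}.
That's 2 components.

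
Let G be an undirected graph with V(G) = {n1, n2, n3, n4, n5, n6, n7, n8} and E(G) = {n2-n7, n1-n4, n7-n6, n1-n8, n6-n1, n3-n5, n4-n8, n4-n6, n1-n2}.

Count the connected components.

From n1: component {n1, n2, n4, n6, n7, n8}.
From n3: component {n3, n5}.
That's 2 components.

2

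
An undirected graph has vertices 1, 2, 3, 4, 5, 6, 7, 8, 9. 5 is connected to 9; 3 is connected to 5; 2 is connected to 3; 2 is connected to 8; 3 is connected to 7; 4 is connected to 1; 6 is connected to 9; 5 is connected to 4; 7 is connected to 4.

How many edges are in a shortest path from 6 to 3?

3

Distance 0: 6.
Distance 1: 9.
Distance 2: 5.
Distance 3: 3, 4 — contains 3.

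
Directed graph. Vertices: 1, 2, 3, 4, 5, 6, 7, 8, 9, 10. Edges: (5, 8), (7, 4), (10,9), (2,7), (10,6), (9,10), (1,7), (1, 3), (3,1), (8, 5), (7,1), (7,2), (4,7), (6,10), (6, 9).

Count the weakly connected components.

3

From 1: component {1, 2, 3, 4, 7}.
From 5: component {5, 8}.
From 6: component {6, 9, 10}.
That's 3 components.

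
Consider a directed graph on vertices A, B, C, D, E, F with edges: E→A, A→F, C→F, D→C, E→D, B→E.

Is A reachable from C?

No

Explore from C.
Distance 1: reach F.
The search from C is exhausted; no directed path reaches A.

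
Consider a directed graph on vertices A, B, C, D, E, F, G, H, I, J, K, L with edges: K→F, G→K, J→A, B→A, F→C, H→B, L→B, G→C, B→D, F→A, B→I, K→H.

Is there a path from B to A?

Yes

Explore from B.
Distance 1: reach A, D, I.
Found A.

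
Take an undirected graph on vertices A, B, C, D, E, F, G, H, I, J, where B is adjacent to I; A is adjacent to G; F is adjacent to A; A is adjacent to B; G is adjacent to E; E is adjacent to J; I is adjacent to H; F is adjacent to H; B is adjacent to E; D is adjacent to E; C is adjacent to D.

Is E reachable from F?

Yes

Explore from F.
Distance 1: reach A, H.
Distance 2: reach B, G, I.
Distance 3: reach E.
Found E.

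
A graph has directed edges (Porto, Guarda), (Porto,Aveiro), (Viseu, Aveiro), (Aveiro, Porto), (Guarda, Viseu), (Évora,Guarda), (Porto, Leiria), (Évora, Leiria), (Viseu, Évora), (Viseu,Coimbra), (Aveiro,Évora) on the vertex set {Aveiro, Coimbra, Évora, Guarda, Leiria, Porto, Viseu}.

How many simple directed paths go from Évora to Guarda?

Évora→Guarda

1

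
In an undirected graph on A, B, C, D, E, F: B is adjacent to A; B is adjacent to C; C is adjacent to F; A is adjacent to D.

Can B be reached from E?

No

E has no edges, so nothing is reachable from it.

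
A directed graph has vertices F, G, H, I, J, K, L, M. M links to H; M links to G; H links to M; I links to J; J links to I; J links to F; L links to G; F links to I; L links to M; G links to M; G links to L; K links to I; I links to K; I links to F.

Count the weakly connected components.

From F: component {F, I, J, K}.
From G: component {G, H, L, M}.
That's 2 components.

2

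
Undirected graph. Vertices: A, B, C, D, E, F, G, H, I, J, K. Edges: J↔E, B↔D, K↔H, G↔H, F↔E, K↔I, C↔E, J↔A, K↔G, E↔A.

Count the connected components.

From A: component {A, C, E, F, J}.
From B: component {B, D}.
From G: component {G, H, I, K}.
That's 3 components.

3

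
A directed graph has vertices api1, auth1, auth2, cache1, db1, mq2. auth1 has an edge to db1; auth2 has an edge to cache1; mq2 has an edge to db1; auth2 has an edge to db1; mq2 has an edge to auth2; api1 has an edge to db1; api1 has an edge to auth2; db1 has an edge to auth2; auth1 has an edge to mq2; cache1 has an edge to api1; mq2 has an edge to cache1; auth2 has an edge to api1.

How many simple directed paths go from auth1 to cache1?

4

auth1→db1→auth2→cache1
auth1→mq2→auth2→cache1
auth1→mq2→cache1
auth1→mq2→db1→auth2→cache1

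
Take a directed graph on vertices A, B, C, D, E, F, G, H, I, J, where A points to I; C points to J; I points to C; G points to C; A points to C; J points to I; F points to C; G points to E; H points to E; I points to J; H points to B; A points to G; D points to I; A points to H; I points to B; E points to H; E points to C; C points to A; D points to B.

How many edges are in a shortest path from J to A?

3

Distance 0: J.
Distance 1: I.
Distance 2: B, C.
Distance 3: A — contains A.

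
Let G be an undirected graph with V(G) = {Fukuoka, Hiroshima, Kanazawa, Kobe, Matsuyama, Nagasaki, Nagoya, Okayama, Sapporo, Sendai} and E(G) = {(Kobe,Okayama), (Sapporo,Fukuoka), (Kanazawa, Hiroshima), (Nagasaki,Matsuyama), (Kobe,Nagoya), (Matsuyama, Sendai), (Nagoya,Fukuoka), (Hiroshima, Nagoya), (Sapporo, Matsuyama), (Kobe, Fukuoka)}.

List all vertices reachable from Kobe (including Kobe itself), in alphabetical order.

Start at Kobe.
Its neighbours: Fukuoka, Nagoya, Okayama.
Then their neighbours: Hiroshima, Sapporo.
Then next layer: Kanazawa, Matsuyama.
Then next layer: Nagasaki, Sendai.
Every vertex is now reached.

Fukuoka, Hiroshima, Kanazawa, Kobe, Matsuyama, Nagasaki, Nagoya, Okayama, Sapporo, Sendai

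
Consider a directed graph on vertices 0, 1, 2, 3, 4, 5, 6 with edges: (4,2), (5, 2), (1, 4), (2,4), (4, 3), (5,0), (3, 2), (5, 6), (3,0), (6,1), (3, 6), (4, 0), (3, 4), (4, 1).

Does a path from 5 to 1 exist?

Yes

Explore from 5.
Distance 1: reach 0, 2, 6.
Distance 2: reach 1, 4.
Found 1.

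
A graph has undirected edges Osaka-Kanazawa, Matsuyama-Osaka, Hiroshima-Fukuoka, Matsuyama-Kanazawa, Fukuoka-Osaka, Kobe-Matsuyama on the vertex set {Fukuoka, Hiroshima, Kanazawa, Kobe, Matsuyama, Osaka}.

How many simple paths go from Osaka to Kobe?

2

Osaka–Kanazawa–Matsuyama–Kobe
Osaka–Matsuyama–Kobe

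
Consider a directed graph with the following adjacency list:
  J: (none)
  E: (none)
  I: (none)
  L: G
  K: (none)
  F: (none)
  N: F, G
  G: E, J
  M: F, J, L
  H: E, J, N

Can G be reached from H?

Yes

Explore from H.
Distance 1: reach E, J, N.
Distance 2: reach F, G.
Found G.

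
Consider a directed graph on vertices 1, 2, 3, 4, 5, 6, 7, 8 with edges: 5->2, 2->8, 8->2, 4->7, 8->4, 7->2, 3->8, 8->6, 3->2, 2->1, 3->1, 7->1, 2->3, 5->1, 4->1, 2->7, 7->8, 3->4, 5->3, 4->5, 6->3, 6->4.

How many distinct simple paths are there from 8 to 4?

4

8→2→3→4
8→4
8→6→3→4
8→6→4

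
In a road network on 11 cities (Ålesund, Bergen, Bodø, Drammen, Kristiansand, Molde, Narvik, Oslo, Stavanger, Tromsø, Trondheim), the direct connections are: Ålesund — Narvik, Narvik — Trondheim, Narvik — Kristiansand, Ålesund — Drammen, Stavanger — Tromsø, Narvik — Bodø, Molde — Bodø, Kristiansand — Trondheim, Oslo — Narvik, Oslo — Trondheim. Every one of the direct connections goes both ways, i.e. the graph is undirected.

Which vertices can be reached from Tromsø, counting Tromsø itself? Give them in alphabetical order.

Start at Tromsø.
Its neighbours: Stavanger.
Nothing further is reachable.

Stavanger, Tromsø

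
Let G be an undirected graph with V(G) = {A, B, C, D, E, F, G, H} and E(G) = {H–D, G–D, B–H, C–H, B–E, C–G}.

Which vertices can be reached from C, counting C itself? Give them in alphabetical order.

B, C, D, E, G, H

Start at C.
Its neighbours: G, H.
Then their neighbours: B, D.
Then next layer: E.
Nothing further is reachable.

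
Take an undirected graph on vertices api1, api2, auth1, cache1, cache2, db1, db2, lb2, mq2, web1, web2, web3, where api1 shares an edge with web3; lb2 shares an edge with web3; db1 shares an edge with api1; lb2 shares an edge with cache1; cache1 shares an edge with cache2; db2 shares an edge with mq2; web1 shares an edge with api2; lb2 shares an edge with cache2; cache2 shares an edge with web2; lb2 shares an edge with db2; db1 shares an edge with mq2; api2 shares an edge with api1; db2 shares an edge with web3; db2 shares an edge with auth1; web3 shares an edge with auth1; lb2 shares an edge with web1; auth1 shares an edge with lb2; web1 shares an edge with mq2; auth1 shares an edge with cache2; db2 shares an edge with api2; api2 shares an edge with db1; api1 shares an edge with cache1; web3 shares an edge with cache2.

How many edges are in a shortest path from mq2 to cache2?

3

Distance 0: mq2.
Distance 1: db1, db2, web1.
Distance 2: api1, api2, auth1, lb2, web3.
Distance 3: cache1, cache2 — contains cache2.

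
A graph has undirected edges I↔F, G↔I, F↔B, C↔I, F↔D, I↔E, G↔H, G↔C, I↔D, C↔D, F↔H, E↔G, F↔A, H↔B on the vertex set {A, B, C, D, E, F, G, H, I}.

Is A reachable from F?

Explore from F.
Distance 1: reach A, B, D, H, I.
Found A.

Yes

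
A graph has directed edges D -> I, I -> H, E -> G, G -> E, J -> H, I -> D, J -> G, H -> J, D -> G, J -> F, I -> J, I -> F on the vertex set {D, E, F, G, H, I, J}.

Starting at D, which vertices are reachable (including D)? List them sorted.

D, E, F, G, H, I, J

Start at D.
Its neighbours: G, I.
Then their neighbours: E, F, H, J.
Every vertex is now reached.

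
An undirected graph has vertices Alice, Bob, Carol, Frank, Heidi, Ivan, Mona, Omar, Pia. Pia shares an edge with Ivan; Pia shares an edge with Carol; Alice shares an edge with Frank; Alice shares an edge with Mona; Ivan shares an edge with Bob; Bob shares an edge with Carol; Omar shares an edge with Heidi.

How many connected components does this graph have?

From Alice: component {Alice, Frank, Mona}.
From Bob: component {Bob, Carol, Ivan, Pia}.
From Heidi: component {Heidi, Omar}.
That's 3 components.

3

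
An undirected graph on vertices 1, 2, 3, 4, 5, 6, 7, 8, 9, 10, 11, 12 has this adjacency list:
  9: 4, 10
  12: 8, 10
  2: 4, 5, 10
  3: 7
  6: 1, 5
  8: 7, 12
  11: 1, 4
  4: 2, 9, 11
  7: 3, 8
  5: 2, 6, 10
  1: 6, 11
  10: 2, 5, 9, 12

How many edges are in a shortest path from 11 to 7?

6

Distance 0: 11.
Distance 1: 1, 4.
Distance 2: 2, 6, 9.
Distance 3: 5, 10.
Distance 4: 12.
Distance 5: 8.
Distance 6: 7 — contains 7.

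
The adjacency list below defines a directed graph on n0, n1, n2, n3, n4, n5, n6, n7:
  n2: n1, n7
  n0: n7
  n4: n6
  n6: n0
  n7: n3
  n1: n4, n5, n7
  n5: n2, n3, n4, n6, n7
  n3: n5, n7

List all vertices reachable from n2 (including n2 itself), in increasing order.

Start at n2.
Its neighbours: n1, n7.
Then their neighbours: n3, n4, n5.
Then next layer: n6.
Then next layer: n0.
Every vertex is now reached.

n0, n1, n2, n3, n4, n5, n6, n7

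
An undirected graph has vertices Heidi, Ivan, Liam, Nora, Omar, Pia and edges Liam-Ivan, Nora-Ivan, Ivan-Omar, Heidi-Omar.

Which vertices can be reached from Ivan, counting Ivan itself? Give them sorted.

Start at Ivan.
Its neighbours: Liam, Nora, Omar.
Then their neighbours: Heidi.
Nothing further is reachable.

Heidi, Ivan, Liam, Nora, Omar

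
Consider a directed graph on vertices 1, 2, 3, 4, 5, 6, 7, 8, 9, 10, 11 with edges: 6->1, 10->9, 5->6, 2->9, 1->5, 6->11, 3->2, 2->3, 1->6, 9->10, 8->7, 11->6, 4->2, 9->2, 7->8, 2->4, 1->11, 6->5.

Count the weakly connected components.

From 1: component {1, 5, 6, 11}.
From 2: component {2, 3, 4, 9, 10}.
From 7: component {7, 8}.
That's 3 components.

3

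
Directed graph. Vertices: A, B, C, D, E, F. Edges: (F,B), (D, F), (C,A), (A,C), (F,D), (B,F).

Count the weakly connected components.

From A: component {A, C}.
From B: component {B, D, F}.
From E: component {E}.
That's 3 components.

3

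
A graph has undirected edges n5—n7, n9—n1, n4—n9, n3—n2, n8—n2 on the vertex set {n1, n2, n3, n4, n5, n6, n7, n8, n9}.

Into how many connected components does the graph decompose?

From n1: component {n1, n4, n9}.
From n2: component {n2, n3, n8}.
From n5: component {n5, n7}.
From n6: component {n6}.
That's 4 components.

4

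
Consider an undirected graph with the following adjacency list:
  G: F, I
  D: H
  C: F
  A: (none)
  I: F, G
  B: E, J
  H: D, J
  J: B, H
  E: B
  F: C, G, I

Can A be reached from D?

No

Explore from D.
Distance 1: reach H.
Distance 2: reach J.
Distance 3: reach B.
Distance 4: reach E.
The search is exhausted without reaching A; it lies in a different component.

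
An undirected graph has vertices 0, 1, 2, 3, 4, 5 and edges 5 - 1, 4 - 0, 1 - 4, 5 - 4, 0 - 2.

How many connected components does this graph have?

2

From 0: component {0, 1, 2, 4, 5}.
From 3: component {3}.
That's 2 components.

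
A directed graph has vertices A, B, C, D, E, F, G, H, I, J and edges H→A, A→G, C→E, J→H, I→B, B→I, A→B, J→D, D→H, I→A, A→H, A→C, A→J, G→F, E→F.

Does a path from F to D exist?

F has no outgoing edges, so nothing is reachable from it.

No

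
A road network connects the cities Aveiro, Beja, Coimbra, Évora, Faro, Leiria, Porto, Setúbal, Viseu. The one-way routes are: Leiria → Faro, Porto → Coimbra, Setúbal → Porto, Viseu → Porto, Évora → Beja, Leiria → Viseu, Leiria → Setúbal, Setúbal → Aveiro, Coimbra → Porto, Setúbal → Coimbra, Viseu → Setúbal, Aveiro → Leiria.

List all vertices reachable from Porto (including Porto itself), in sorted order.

Start at Porto.
Its neighbours: Coimbra.
Nothing further is reachable.

Coimbra, Porto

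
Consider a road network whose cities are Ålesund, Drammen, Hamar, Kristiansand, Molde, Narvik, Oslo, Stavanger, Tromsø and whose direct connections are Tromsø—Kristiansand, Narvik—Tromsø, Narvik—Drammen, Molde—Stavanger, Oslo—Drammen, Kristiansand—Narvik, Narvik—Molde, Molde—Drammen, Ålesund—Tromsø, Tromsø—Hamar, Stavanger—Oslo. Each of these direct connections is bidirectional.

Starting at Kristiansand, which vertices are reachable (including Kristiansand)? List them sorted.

Start at Kristiansand.
Its neighbours: Narvik, Tromsø.
Then their neighbours: Ålesund, Drammen, Hamar, Molde.
Then next layer: Oslo, Stavanger.
Every vertex is now reached.

Ålesund, Drammen, Hamar, Kristiansand, Molde, Narvik, Oslo, Stavanger, Tromsø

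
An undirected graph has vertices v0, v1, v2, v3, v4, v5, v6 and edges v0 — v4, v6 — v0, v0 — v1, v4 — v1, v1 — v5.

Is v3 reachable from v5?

Explore from v5.
Distance 1: reach v1.
Distance 2: reach v0, v4.
Distance 3: reach v6.
The search is exhausted without reaching v3; it lies in a different component.

No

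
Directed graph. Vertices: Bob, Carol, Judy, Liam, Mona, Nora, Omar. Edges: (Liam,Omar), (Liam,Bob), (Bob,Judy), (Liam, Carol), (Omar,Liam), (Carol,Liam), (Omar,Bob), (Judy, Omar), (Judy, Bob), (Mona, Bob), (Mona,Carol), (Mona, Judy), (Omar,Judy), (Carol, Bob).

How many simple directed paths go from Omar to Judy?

Omar→Bob→Judy
Omar→Judy
Omar→Liam→Bob→Judy
Omar→Liam→Carol→Bob→Judy

4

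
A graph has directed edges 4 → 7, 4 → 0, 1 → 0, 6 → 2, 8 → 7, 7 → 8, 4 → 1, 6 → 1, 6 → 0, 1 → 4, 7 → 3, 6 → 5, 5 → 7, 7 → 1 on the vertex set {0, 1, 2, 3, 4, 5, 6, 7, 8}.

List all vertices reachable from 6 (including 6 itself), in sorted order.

Start at 6.
Its neighbours: 0, 1, 2, 5.
Then their neighbours: 4, 7.
Then next layer: 3, 8.
Every vertex is now reached.

0, 1, 2, 3, 4, 5, 6, 7, 8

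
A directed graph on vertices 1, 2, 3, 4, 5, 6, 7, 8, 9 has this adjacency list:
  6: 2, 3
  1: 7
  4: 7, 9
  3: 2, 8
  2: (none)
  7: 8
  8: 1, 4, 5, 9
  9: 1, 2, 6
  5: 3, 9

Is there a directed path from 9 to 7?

Yes

Explore from 9.
Distance 1: reach 1, 2, 6.
Distance 2: reach 3, 7.
Found 7.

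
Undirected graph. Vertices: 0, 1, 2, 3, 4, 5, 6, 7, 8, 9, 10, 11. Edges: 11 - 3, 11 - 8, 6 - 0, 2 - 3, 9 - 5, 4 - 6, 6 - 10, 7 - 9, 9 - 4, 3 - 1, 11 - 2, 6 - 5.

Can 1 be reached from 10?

Explore from 10.
Distance 1: reach 6.
Distance 2: reach 0, 4, 5.
Distance 3: reach 9.
Distance 4: reach 7.
The search is exhausted without reaching 1; it lies in a different component.

No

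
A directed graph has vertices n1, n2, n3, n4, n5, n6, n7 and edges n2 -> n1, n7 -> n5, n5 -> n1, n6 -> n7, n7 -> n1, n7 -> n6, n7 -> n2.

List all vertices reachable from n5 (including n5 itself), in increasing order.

Start at n5.
Its neighbours: n1.
Nothing further is reachable.

n1, n5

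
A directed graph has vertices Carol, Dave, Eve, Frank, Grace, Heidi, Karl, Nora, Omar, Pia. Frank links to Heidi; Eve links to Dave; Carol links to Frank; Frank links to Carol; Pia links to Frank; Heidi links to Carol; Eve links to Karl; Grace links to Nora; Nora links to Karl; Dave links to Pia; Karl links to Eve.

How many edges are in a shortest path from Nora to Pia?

4

Distance 0: Nora.
Distance 1: Karl.
Distance 2: Eve.
Distance 3: Dave.
Distance 4: Pia — contains Pia.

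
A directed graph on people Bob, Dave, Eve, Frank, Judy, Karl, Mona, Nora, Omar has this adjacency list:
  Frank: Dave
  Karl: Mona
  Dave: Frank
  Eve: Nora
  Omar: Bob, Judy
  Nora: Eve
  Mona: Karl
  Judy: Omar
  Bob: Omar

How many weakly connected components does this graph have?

From Bob: component {Bob, Judy, Omar}.
From Dave: component {Dave, Frank}.
From Eve: component {Eve, Nora}.
From Karl: component {Karl, Mona}.
That's 4 components.

4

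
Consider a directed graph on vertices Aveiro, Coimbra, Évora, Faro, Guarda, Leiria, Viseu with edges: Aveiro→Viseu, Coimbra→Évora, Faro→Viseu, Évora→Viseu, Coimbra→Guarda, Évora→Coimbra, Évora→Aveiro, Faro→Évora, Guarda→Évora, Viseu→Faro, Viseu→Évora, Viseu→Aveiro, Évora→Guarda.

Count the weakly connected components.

2

From Aveiro: component {Aveiro, Coimbra, Évora, Faro, Guarda, Viseu}.
From Leiria: component {Leiria}.
That's 2 components.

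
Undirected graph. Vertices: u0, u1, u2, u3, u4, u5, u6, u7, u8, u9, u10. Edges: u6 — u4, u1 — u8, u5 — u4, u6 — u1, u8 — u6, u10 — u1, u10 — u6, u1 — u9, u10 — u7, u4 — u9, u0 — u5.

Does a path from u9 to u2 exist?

Explore from u9.
Distance 1: reach u1, u4.
Distance 2: reach u5, u6, u8, u10.
Distance 3: reach u0, u7.
The search is exhausted without reaching u2; it lies in a different component.

No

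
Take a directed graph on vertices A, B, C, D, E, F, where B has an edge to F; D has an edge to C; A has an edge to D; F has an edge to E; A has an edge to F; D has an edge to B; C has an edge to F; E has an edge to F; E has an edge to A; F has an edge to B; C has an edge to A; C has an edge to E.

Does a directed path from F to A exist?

Explore from F.
Distance 1: reach B, E.
Distance 2: reach A.
Found A.

Yes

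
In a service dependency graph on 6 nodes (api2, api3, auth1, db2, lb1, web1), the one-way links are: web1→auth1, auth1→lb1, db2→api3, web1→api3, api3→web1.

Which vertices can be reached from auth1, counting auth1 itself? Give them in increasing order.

auth1, lb1

Start at auth1.
Its neighbours: lb1.
Nothing further is reachable.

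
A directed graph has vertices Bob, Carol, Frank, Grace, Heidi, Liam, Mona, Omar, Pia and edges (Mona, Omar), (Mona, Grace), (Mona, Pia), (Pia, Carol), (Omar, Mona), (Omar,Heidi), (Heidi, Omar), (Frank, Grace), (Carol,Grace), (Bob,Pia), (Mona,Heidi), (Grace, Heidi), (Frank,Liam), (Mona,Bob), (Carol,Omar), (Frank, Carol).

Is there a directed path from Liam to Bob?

No

Liam has no outgoing edges, so nothing is reachable from it.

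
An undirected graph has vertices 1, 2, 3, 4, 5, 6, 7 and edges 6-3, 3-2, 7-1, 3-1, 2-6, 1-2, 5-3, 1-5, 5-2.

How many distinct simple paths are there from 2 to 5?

2–1–3–5
2–1–5
2–3–1–5
2–3–5
2–5
2–6–3–1–5
2–6–3–5

7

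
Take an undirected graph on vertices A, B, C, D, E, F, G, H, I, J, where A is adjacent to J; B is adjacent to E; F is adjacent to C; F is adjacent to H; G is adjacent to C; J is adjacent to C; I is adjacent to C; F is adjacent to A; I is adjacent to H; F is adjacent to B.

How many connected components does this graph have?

From A: component {A, B, C, E, F, G, H, I, J}.
From D: component {D}.
That's 2 components.

2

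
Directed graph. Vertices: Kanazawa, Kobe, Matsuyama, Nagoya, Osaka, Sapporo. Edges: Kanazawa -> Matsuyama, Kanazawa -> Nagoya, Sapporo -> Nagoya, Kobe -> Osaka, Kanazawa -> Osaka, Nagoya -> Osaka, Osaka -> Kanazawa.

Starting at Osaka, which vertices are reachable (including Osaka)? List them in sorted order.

Start at Osaka.
Its neighbours: Kanazawa.
Then their neighbours: Matsuyama, Nagoya.
Nothing further is reachable.

Kanazawa, Matsuyama, Nagoya, Osaka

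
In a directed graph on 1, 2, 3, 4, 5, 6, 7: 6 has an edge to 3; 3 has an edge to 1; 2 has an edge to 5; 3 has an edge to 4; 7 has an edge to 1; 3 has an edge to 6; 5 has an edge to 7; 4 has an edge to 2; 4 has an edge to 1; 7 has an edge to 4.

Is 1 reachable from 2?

Explore from 2.
Distance 1: reach 5.
Distance 2: reach 7.
Distance 3: reach 1, 4.
Found 1.

Yes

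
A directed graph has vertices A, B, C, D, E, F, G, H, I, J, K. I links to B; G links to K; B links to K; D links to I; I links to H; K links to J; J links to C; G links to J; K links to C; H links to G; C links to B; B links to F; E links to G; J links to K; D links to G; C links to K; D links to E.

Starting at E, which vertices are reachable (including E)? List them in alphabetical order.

B, C, E, F, G, J, K

Start at E.
Its neighbours: G.
Then their neighbours: J, K.
Then next layer: C.
Then next layer: B.
Then next layer: F.
Nothing further is reachable.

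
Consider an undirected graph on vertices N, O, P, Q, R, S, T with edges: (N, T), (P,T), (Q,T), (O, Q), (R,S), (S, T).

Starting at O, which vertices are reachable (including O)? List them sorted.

Start at O.
Its neighbours: Q.
Then their neighbours: T.
Then next layer: N, P, S.
Then next layer: R.
Every vertex is now reached.

N, O, P, Q, R, S, T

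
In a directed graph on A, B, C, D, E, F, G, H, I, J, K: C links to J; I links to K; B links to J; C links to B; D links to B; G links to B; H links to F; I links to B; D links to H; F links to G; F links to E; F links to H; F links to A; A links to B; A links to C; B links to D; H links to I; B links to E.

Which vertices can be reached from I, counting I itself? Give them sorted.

Start at I.
Its neighbours: B, K.
Then their neighbours: D, E, J.
Then next layer: H.
Then next layer: F.
Then next layer: A, G.
Then next layer: C.
Every vertex is now reached.

A, B, C, D, E, F, G, H, I, J, K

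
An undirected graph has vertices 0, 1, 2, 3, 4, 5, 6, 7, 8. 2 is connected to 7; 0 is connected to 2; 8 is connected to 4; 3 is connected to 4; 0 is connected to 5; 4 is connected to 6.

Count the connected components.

From 0: component {0, 2, 5, 7}.
From 1: component {1}.
From 3: component {3, 4, 6, 8}.
That's 3 components.

3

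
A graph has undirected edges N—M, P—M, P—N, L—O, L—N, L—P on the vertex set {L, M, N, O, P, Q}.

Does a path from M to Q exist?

Explore from M.
Distance 1: reach N, P.
Distance 2: reach L.
Distance 3: reach O.
The search is exhausted without reaching Q; it lies in a different component.

No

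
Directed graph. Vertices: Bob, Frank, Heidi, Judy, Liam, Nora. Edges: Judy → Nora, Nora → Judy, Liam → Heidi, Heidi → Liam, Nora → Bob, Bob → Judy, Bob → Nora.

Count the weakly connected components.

From Bob: component {Bob, Judy, Nora}.
From Frank: component {Frank}.
From Heidi: component {Heidi, Liam}.
That's 3 components.

3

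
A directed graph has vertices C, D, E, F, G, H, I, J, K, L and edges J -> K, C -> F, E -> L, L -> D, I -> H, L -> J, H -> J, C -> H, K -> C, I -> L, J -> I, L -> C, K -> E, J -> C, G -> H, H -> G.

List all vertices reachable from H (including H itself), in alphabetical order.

C, D, E, F, G, H, I, J, K, L

Start at H.
Its neighbours: G, J.
Then their neighbours: C, I, K.
Then next layer: E, F, L.
Then next layer: D.
Every vertex is now reached.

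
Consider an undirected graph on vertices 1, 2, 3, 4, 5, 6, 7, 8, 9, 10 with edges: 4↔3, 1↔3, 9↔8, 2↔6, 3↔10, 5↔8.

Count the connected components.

From 1: component {1, 3, 4, 10}.
From 2: component {2, 6}.
From 5: component {5, 8, 9}.
From 7: component {7}.
That's 4 components.

4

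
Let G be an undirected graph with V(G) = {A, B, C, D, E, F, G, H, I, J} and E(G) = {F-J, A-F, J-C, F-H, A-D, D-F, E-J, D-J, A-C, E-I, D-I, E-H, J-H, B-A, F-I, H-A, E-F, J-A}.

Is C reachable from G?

G has no edges, so nothing is reachable from it.

No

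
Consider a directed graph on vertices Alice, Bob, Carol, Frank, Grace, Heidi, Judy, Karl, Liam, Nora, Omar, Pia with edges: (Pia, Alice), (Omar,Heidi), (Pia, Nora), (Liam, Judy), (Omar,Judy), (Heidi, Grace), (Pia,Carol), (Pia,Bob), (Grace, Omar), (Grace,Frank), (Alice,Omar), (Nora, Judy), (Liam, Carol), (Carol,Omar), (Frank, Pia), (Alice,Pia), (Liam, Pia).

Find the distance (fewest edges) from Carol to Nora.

6

Distance 0: Carol.
Distance 1: Omar.
Distance 2: Heidi, Judy.
Distance 3: Grace.
Distance 4: Frank.
Distance 5: Pia.
Distance 6: Alice, Bob, Nora — contains Nora.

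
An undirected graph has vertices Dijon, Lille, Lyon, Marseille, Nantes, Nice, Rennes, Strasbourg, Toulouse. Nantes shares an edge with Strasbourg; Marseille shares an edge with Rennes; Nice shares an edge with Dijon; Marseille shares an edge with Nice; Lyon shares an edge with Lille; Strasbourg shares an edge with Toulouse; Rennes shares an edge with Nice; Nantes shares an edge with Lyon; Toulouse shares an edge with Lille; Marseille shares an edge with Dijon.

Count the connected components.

From Dijon: component {Dijon, Marseille, Nice, Rennes}.
From Lille: component {Lille, Lyon, Nantes, Strasbourg, Toulouse}.
That's 2 components.

2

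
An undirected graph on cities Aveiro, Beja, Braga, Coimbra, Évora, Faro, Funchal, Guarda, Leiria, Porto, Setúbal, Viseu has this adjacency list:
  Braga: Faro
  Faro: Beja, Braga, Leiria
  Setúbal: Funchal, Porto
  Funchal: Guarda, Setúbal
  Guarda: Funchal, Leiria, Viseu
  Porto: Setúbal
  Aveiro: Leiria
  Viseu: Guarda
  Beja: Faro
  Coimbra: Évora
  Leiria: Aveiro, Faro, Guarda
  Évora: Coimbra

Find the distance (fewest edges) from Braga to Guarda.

Distance 0: Braga.
Distance 1: Faro.
Distance 2: Beja, Leiria.
Distance 3: Aveiro, Guarda — contains Guarda.

3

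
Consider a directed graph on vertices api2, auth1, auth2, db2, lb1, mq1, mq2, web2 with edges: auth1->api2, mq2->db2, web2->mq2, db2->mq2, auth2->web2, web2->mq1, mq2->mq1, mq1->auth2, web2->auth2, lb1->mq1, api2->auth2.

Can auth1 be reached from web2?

Explore from web2.
Distance 1: reach auth2, mq1, mq2.
Distance 2: reach db2.
The search from web2 is exhausted; no directed path reaches auth1.

No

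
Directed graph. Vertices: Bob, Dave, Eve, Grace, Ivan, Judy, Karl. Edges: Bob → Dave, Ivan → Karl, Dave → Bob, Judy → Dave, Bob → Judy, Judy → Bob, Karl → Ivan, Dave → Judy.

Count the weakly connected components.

From Bob: component {Bob, Dave, Judy}.
From Eve: component {Eve}.
From Grace: component {Grace}.
From Ivan: component {Ivan, Karl}.
That's 4 components.

4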